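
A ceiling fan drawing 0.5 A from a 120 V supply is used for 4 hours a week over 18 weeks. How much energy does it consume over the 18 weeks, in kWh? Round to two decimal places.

Power = 0.5 A × 120 V = 60 W = 0.06 kW
Runtime = 4 h/week × 18 weeks = 72 h
Energy = 0.06 kW × 72 h = 4.32 kWh

4.32 kWh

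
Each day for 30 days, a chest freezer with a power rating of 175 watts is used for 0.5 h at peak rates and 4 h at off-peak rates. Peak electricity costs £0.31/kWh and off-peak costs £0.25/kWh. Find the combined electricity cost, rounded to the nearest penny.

£6.06

Peak energy = 0.175 kW × 0.5 h × 30 = 2.625 kWh
Off-peak energy = 0.175 kW × 4 h × 30 = 21 kWh
Cost = 2.625 × £0.31 + 21 × £0.25 = £0.81375 + £5.25 = £6.06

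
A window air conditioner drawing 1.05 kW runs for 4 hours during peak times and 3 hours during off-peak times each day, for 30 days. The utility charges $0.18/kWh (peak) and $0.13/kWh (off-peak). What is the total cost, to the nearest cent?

$34.97

Peak energy = 1.05 kW × 4 h × 30 = 126 kWh
Off-peak energy = 1.05 kW × 3 h × 30 = 94.5 kWh
Cost = 126 × $0.18 + 94.5 × $0.13 = $22.68 + $12.285 = $34.97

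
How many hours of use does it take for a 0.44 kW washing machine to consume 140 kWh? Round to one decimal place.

318.2 h

Hours = 140 kWh ÷ 0.44 kW = 318.2 h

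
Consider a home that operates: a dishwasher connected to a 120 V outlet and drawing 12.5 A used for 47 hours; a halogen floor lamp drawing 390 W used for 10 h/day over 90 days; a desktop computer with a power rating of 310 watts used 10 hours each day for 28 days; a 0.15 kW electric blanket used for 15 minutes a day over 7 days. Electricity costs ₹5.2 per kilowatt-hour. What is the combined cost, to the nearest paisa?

₹2644.53

dishwasher: Power = 12.5 A × 120 V = 1500 W = 1.5 kW
dishwasher: 1.5 kW × 47 h = 70.5 kWh
halogen floor lamp: Runtime = 10 h/day × 90 days = 900 h
halogen floor lamp: 0.39 kW × 900 h = 351 kWh
desktop computer: Runtime = 10 h/day × 28 days = 280 h
desktop computer: 0.31 kW × 280 h = 86.8 kWh
electric blanket: Runtime = 15 min × 7 = 105 min = 1.75 h
electric blanket: 0.15 kW × 1.75 h = 0.2625 kWh
Total energy = 508.5625 kWh
Cost = 508.5625 × ₹5.2 = ₹2644.53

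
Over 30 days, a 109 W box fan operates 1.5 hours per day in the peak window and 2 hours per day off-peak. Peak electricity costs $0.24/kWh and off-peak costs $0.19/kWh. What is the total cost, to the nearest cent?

Peak energy = 0.109 kW × 1.5 h × 30 = 4.905 kWh
Off-peak energy = 0.109 kW × 2 h × 30 = 6.54 kWh
Cost = 4.905 × $0.24 + 6.54 × $0.19 = $1.1772 + $1.2426 = $2.42

$2.42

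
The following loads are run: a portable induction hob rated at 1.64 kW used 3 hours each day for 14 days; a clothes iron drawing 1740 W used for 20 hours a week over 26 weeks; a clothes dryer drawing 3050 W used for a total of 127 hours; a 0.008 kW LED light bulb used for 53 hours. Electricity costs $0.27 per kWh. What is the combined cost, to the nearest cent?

$367.59

portable induction hob: Runtime = 3 h/day × 14 days = 42 h
portable induction hob: 1.64 kW × 42 h = 68.88 kWh
clothes iron: Runtime = 20 h/week × 26 weeks = 520 h
clothes iron: 1.74 kW × 520 h = 904.8 kWh
clothes dryer: 3.05 kW × 127 h = 387.35 kWh
LED light bulb: 0.008 kW × 53 h = 0.424 kWh
Total energy = 1361.454 kWh
Cost = 1361.454 × $0.27 = $367.59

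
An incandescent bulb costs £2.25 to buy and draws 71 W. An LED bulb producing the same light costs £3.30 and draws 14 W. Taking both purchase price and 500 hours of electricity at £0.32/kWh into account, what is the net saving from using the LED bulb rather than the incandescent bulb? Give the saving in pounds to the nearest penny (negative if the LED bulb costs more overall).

£8.07

incandescent bulb: £2.25 + (71/1000) kW × 500 h × £0.32 = £2.25 + £11.36 = £13.61
LED bulb: £3.30 + (14/1000) kW × 500 h × £0.32 = £3.30 + £2.24 = £5.54
Saving = £13.61 − £5.54 = £8.07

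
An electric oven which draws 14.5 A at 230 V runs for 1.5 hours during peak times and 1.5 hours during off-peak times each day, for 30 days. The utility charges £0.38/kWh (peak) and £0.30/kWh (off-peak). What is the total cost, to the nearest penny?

£102.05

Power = 14.5 A × 230 V = 3335 W = 3.335 kW
Peak energy = 3.335 kW × 1.5 h × 30 = 150.075 kWh
Off-peak energy = 3.335 kW × 1.5 h × 30 = 150.075 kWh
Cost = 150.075 × £0.38 + 150.075 × £0.30 = £57.0285 + £45.0225 = £102.05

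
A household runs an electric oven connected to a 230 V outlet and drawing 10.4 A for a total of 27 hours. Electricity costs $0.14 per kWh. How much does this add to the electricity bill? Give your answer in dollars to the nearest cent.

Power = 10.4 A × 230 V = 2392 W = 2.392 kW
Energy = 2.392 kW × 27 h = 64.584 kWh
Cost = 64.584 kWh × $0.14/kWh = $9.04

$9.04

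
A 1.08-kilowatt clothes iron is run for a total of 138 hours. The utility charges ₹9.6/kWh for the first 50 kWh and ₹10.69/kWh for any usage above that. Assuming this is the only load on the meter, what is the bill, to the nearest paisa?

₹1538.74

Energy = 1.08 kW × 138 h = 149.04 kWh
Tier 1 (0–50 kWh): 50 × ₹9.6 = ₹480
Above 50 kWh: 99.04 × ₹10.69 = ₹1058.7376
Bill = ₹1538.74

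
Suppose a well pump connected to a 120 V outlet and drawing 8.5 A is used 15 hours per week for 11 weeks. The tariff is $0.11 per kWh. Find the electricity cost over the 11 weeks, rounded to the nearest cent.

Power = 8.5 A × 120 V = 1020 W = 1.02 kW
Runtime = 15 h/week × 11 weeks = 165 h
Energy = 1.02 kW × 165 h = 168.3 kWh
Cost = 168.3 kWh × $0.11/kWh = $18.51

$18.51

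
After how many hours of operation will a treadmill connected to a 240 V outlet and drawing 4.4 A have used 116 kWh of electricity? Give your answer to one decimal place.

Power = 4.4 A × 240 V = 1056 W = 1.056 kW
Hours = 116 kWh ÷ 1.056 kW = 109.8 h

109.8 h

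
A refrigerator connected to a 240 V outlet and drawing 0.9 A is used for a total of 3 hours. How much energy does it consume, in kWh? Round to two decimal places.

Power = 0.9 A × 240 V = 216 W = 0.216 kW
Energy = 0.216 kW × 3 h = 0.648 kWh ≈ 0.65 kWh

0.65 kWh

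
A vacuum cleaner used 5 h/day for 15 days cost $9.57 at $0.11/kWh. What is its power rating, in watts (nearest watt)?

1160 W

Energy = $9.57 ÷ $0.11/kWh = 87 kWh
Runtime = 5 h/day × 15 days = 75 h
Power = 87 kWh ÷ 75 h = 1.16 kW = 1160 W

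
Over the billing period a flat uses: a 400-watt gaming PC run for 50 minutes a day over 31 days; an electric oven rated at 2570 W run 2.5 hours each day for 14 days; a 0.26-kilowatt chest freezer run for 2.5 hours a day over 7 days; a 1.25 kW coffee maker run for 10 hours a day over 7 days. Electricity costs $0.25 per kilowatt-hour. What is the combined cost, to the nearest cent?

gaming PC: Runtime = 50 min × 31 = 1550 min = 25.833333… h
gaming PC: 0.4 kW × 25.833333… h = 10.333333… kWh
electric oven: Runtime = 2.5 h/day × 14 days = 35 h
electric oven: 2.57 kW × 35 h = 89.95 kWh
chest freezer: Runtime = 2.5 h/day × 7 days = 17.5 h
chest freezer: 0.26 kW × 17.5 h = 4.55 kWh
coffee maker: Runtime = 10 h/day × 7 days = 70 h
coffee maker: 1.25 kW × 70 h = 87.5 kWh
Total energy = 192.333333… kWh
Cost = 192.333333… × $0.25 = $48.08

$48.08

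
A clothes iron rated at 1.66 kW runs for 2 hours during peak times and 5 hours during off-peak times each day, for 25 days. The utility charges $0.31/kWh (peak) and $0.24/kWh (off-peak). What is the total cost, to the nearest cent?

Peak energy = 1.66 kW × 2 h × 25 = 83 kWh
Off-peak energy = 1.66 kW × 5 h × 25 = 207.5 kWh
Cost = 83 × $0.31 + 207.5 × $0.24 = $25.73 + $49.8 = $75.53

$75.53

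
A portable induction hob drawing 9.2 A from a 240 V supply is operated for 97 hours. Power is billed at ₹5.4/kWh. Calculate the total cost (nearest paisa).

Power = 9.2 A × 240 V = 2208 W = 2.208 kW
Energy = 2.208 kW × 97 h = 214.176 kWh
Cost = 214.176 kWh × ₹5.4/kWh = ₹1156.55

₹1156.55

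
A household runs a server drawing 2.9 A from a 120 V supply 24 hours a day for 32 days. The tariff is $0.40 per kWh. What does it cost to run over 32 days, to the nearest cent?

$106.91

Power = 2.9 A × 120 V = 348 W = 0.348 kW
Runtime = 24 h × 32 = 768 h
Energy = 0.348 kW × 768 h = 267.264 kWh
Cost = 267.264 kWh × $0.40/kWh = $106.91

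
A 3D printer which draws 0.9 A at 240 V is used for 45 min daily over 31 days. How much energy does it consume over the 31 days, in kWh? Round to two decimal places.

5.02 kWh

Power = 0.9 A × 240 V = 216 W = 0.216 kW
Runtime = 45 min × 31 = 1395 min = 23.25 h
Energy = 0.216 kW × 23.25 h = 5.022 kWh ≈ 5.02 kWh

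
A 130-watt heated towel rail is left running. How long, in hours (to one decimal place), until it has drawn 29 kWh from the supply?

Hours = 29 kWh ÷ 0.13 kW = 223.1 h

223.1 h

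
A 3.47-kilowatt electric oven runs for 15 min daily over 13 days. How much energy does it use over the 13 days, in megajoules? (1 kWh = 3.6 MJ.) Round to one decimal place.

40.6 MJ

Runtime = 15 min × 13 = 195 min = 3.25 h
Energy = 3.47 kW × 3.25 h = 11.2775 kWh
= 11.2775 × 3.6 MJ = 40.6 MJ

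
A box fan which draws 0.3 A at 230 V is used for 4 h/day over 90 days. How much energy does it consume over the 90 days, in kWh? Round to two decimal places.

24.84 kWh

Power = 0.3 A × 230 V = 69 W = 0.069 kW
Runtime = 4 h/day × 90 days = 360 h
Energy = 0.069 kW × 360 h = 24.84 kWh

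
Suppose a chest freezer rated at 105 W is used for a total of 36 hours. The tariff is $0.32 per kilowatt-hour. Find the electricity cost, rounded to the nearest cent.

Energy = 0.105 kW × 36 h = 3.78 kWh
Cost = 3.78 kWh × $0.32/kWh = $1.21

$1.21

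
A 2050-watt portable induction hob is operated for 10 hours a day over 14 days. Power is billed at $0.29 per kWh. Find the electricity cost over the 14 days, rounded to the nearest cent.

$83.23

Runtime = 10 h/day × 14 days = 140 h
Energy = 2.05 kW × 140 h = 287 kWh
Cost = 287 kWh × $0.29/kWh = $83.23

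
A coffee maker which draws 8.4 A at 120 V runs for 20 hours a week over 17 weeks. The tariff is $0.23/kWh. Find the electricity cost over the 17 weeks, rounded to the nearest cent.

$78.83

Power = 8.4 A × 120 V = 1008 W = 1.008 kW
Runtime = 20 h/week × 17 weeks = 340 h
Energy = 1.008 kW × 340 h = 342.72 kWh
Cost = 342.72 kWh × $0.23/kWh = $78.83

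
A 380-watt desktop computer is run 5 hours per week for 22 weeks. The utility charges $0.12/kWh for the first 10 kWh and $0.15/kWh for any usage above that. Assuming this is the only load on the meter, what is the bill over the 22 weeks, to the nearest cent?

Runtime = 5 h/week × 22 weeks = 110 h
Energy = 0.38 kW × 110 h = 41.8 kWh
Tier 1 (0–10 kWh): 10 × $0.12 = $1.2
Above 10 kWh: 31.8 × $0.15 = $4.77
Bill = $5.97

$5.97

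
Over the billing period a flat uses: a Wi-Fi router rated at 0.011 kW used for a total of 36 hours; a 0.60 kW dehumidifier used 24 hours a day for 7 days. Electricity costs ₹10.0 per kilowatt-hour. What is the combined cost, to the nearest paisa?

₹1011.96

Wi-Fi router: 0.011 kW × 36 h = 0.396 kWh
dehumidifier: Runtime = 24 h × 7 = 168 h
dehumidifier: 0.6 kW × 168 h = 100.8 kWh
Total energy = 101.196 kWh
Cost = 101.196 × ₹10.0 = ₹1011.96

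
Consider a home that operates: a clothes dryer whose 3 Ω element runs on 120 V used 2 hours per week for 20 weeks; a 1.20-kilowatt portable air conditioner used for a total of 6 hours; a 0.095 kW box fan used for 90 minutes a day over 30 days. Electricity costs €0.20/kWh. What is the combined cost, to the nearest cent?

€40.70

clothes dryer: Power = V²/R = 120²/3 = 4800 W = 4.8 kW
clothes dryer: Runtime = 2 h/week × 20 weeks = 40 h
clothes dryer: 4.8 kW × 40 h = 192 kWh
portable air conditioner: 1.2 kW × 6 h = 7.2 kWh
box fan: Runtime = 90 min × 30 = 2700 min = 45 h
box fan: 0.095 kW × 45 h = 4.275 kWh
Total energy = 203.475 kWh
Cost = 203.475 × €0.20 = €40.70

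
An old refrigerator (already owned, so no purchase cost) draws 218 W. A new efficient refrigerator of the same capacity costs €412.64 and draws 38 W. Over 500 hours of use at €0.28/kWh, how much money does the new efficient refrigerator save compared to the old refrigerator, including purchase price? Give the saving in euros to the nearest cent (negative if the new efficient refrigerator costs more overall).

old refrigerator: €0.00 + (218/1000) kW × 500 h × €0.28 = €0.00 + €30.52 = €30.52
new efficient refrigerator: €412.64 + (38/1000) kW × 500 h × €0.28 = €412.64 + €5.32 = €417.96
Saving = €30.52 − €417.96 = −€387.44

-€387.44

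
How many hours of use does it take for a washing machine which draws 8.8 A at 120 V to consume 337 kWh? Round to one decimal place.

Power = 8.8 A × 120 V = 1056 W = 1.056 kW
Hours = 337 kWh ÷ 1.056 kW = 319.1 h

319.1 h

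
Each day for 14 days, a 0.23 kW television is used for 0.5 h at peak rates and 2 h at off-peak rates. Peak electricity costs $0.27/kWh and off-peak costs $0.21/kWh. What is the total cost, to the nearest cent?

Peak energy = 0.23 kW × 0.5 h × 14 = 1.61 kWh
Off-peak energy = 0.23 kW × 2 h × 14 = 6.44 kWh
Cost = 1.61 × $0.27 + 6.44 × $0.21 = $0.4347 + $1.3524 = $1.79

$1.79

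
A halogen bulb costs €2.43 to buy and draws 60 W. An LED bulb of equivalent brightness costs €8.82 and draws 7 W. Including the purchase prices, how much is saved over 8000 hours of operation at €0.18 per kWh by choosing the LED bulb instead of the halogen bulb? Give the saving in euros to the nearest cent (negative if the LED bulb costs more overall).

€69.93

halogen bulb: €2.43 + (60/1000) kW × 8000 h × €0.18 = €2.43 + €86.4 = €88.83
LED bulb: €8.82 + (7/1000) kW × 8000 h × €0.18 = €8.82 + €10.08 = €18.9
Saving = €88.83 − €18.9 = €69.93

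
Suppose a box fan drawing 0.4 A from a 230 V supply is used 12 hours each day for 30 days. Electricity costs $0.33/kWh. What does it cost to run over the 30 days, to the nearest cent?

Power = 0.4 A × 230 V = 92 W = 0.092 kW
Runtime = 12 h/day × 30 days = 360 h
Energy = 0.092 kW × 360 h = 33.12 kWh
Cost = 33.12 kWh × $0.33/kWh = $10.93

$10.93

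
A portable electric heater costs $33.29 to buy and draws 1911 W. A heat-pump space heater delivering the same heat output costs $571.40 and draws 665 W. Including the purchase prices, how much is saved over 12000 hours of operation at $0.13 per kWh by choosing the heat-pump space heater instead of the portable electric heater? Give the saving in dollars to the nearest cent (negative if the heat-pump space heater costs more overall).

portable electric heater: $33.29 + (1911/1000) kW × 12000 h × $0.13 = $33.29 + $2981.16 = $3014.45
heat-pump space heater: $571.40 + (665/1000) kW × 12000 h × $0.13 = $571.40 + $1037.4 = $1608.8
Saving = $3014.45 − $1608.8 = $1405.65

$1405.65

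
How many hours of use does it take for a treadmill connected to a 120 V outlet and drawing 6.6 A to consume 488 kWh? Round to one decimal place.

Power = 6.6 A × 120 V = 792 W = 0.792 kW
Hours = 488 kWh ÷ 0.792 kW = 616.2 h

616.2 h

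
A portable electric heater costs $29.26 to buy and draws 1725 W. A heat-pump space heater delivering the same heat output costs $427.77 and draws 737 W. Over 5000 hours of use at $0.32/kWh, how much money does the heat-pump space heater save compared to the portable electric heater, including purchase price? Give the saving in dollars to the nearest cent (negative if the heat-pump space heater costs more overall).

portable electric heater: $29.26 + (1725/1000) kW × 5000 h × $0.32 = $29.26 + $2760 = $2789.26
heat-pump space heater: $427.77 + (737/1000) kW × 5000 h × $0.32 = $427.77 + $1179.2 = $1606.97
Saving = $2789.26 − $1606.97 = $1182.29

$1182.29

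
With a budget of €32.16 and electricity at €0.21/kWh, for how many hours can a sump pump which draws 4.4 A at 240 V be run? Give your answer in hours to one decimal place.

Power = 4.4 A × 240 V = 1056 W = 1.056 kW
Energy available = €32.16 ÷ €0.21/kWh = 153.1429 kWh
Hours = 153.1429 kWh ÷ 1.056 kW = 145.0 h

145.0 h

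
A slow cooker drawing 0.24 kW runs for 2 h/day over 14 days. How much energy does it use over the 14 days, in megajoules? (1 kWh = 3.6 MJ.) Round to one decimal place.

Runtime = 2 h/day × 14 days = 28 h
Energy = 0.24 kW × 28 h = 6.72 kWh
= 6.72 × 3.6 MJ = 24.2 MJ

24.2 MJ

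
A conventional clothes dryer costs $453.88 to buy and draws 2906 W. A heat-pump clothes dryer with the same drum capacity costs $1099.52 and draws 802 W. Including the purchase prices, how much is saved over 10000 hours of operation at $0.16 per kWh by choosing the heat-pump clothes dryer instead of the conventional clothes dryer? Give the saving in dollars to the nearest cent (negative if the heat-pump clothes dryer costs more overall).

$2720.76

conventional clothes dryer: $453.88 + (2906/1000) kW × 10000 h × $0.16 = $453.88 + $4649.6 = $5103.48
heat-pump clothes dryer: $1099.52 + (802/1000) kW × 10000 h × $0.16 = $1099.52 + $1283.2 = $2382.72
Saving = $5103.48 − $2382.72 = $2720.76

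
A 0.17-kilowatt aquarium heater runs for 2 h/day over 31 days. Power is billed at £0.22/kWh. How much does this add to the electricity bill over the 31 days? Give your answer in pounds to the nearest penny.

Runtime = 2 h/day × 31 days = 62 h
Energy = 0.17 kW × 62 h = 10.54 kWh
Cost = 10.54 kWh × £0.22/kWh = £2.32

£2.32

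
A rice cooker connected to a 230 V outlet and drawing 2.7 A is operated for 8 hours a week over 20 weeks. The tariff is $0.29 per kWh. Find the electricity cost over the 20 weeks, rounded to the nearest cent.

$28.81

Power = 2.7 A × 230 V = 621 W = 0.621 kW
Runtime = 8 h/week × 20 weeks = 160 h
Energy = 0.621 kW × 160 h = 99.36 kWh
Cost = 99.36 kWh × $0.29/kWh = $28.81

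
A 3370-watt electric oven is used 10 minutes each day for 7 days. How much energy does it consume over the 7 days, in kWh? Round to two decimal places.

Runtime = 10 min × 7 = 70 min = 1.166666… h
Energy = 3.37 kW × 1.166666… h = 3.931666… kWh ≈ 3.93 kWh

3.93 kWh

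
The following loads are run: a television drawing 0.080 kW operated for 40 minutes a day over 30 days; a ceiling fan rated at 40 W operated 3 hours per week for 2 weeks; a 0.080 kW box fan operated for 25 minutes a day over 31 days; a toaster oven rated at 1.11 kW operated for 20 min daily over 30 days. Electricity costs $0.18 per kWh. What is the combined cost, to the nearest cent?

$2.52

television: Runtime = 40 min × 30 = 1200 min = 20 h
television: 0.08 kW × 20 h = 1.6 kWh
ceiling fan: Runtime = 3 h/week × 2 weeks = 6 h
ceiling fan: 0.04 kW × 6 h = 0.24 kWh
box fan: Runtime = 25 min × 31 = 775 min = 12.916666… h
box fan: 0.08 kW × 12.916666… h = 1.033333… kWh
toaster oven: Runtime = 20 min × 30 = 600 min = 10 h
toaster oven: 1.11 kW × 10 h = 11.1 kWh
Total energy = 13.973333… kWh
Cost = 13.973333… × $0.18 = $2.52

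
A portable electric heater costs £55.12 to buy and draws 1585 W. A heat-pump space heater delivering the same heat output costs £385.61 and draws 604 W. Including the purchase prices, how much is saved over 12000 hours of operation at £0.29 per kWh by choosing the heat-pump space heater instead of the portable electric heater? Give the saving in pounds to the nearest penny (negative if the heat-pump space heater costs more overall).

£3083.39

portable electric heater: £55.12 + (1585/1000) kW × 12000 h × £0.29 = £55.12 + £5515.8 = £5570.92
heat-pump space heater: £385.61 + (604/1000) kW × 12000 h × £0.29 = £385.61 + £2101.92 = £2487.53
Saving = £5570.92 − £2487.53 = £3083.39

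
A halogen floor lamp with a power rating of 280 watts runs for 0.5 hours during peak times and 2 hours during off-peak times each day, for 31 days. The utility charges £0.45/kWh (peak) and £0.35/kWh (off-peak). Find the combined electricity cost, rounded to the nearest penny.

Peak energy = 0.28 kW × 0.5 h × 31 = 4.34 kWh
Off-peak energy = 0.28 kW × 2 h × 31 = 17.36 kWh
Cost = 4.34 × £0.45 + 17.36 × £0.35 = £1.953 + £6.076 = £8.03

£8.03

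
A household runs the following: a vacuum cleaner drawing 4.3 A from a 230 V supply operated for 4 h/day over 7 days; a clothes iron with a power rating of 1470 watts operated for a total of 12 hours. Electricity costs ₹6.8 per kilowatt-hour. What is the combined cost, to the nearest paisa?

₹308.26

vacuum cleaner: Power = 4.3 A × 230 V = 989 W = 0.989 kW
vacuum cleaner: Runtime = 4 h/day × 7 days = 28 h
vacuum cleaner: 0.989 kW × 28 h = 27.692 kWh
clothes iron: 1.47 kW × 12 h = 17.64 kWh
Total energy = 45.332 kWh
Cost = 45.332 × ₹6.8 = ₹308.26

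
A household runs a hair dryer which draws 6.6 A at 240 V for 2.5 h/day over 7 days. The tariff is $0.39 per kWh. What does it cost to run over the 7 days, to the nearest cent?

Power = 6.6 A × 240 V = 1584 W = 1.584 kW
Runtime = 2.5 h/day × 7 days = 17.5 h
Energy = 1.584 kW × 17.5 h = 27.72 kWh
Cost = 27.72 kWh × $0.39/kWh = $10.81

$10.81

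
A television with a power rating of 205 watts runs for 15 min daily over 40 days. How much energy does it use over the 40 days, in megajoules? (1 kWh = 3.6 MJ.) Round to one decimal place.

7.4 MJ

Runtime = 15 min × 40 = 600 min = 10 h
Energy = 0.205 kW × 10 h = 2.05 kWh
= 2.05 × 3.6 MJ = 7.4 MJ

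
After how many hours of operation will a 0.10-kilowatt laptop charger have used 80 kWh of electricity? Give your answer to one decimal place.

Hours = 80 kWh ÷ 0.1 kW = 800.0 h

800.0 h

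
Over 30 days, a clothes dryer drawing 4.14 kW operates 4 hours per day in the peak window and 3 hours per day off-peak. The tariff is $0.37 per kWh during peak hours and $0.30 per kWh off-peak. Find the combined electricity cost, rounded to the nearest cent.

$295.60

Peak energy = 4.14 kW × 4 h × 30 = 496.8 kWh
Off-peak energy = 4.14 kW × 3 h × 30 = 372.6 kWh
Cost = 496.8 × $0.37 + 372.6 × $0.30 = $183.816 + $111.78 = $295.60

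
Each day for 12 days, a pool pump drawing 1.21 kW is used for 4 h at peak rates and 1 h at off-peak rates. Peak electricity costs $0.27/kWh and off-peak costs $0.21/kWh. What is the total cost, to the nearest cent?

$18.73

Peak energy = 1.21 kW × 4 h × 12 = 58.08 kWh
Off-peak energy = 1.21 kW × 1 h × 12 = 14.52 kWh
Cost = 58.08 × $0.27 + 14.52 × $0.21 = $15.6816 + $3.0492 = $18.73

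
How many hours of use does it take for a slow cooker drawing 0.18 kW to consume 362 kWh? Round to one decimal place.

2011.1 h

Hours = 362 kWh ÷ 0.18 kW = 2011.1 h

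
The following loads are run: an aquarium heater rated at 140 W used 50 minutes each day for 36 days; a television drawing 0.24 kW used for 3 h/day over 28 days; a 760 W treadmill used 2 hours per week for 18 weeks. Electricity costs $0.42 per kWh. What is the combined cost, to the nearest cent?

aquarium heater: Runtime = 50 min × 36 = 1800 min = 30 h
aquarium heater: 0.14 kW × 30 h = 4.2 kWh
television: Runtime = 3 h/day × 28 days = 84 h
television: 0.24 kW × 84 h = 20.16 kWh
treadmill: Runtime = 2 h/week × 18 weeks = 36 h
treadmill: 0.76 kW × 36 h = 27.36 kWh
Total energy = 51.72 kWh
Cost = 51.72 × $0.42 = $21.72

$21.72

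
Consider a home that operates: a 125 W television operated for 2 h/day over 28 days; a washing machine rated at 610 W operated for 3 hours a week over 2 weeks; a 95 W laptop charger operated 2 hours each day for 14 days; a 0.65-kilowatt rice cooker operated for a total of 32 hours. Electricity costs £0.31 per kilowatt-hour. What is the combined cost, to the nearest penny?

television: Runtime = 2 h/day × 28 days = 56 h
television: 0.125 kW × 56 h = 7 kWh
washing machine: Runtime = 3 h/week × 2 weeks = 6 h
washing machine: 0.61 kW × 6 h = 3.66 kWh
laptop charger: Runtime = 2 h/day × 14 days = 28 h
laptop charger: 0.095 kW × 28 h = 2.66 kWh
rice cooker: 0.65 kW × 32 h = 20.8 kWh
Total energy = 34.12 kWh
Cost = 34.12 × £0.31 = £10.58

£10.58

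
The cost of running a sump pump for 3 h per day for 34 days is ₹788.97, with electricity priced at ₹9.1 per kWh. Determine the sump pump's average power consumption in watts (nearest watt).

850 W

Energy = ₹788.97 ÷ ₹9.1/kWh = 86.7 kWh
Runtime = 3 h/day × 34 days = 102 h
Power = 86.7 kWh ÷ 102 h = 0.85 kW = 850 W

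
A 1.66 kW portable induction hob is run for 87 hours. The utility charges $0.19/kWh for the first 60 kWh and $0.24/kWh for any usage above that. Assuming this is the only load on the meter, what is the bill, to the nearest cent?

Energy = 1.66 kW × 87 h = 144.42 kWh
Tier 1 (0–60 kWh): 60 × $0.19 = $11.4
Above 60 kWh: 84.42 × $0.24 = $20.2608
Bill = $31.66

$31.66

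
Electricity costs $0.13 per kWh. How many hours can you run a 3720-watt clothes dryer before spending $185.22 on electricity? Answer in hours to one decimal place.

383.0 h

Energy available = $185.22 ÷ $0.13/kWh = 1424.7692 kWh
Hours = 1424.7692 kWh ÷ 3.72 kW = 383.0 h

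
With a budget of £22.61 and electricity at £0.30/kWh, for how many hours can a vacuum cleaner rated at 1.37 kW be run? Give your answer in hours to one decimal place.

Energy available = £22.61 ÷ £0.30/kWh = 75.3667 kWh
Hours = 75.3667 kWh ÷ 1.37 kW = 55.0 h

55.0 h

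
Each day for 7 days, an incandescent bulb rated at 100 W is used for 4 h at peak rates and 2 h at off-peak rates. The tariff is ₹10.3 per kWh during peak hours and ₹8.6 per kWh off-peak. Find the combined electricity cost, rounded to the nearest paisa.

₹40.88

Peak energy = 0.1 kW × 4 h × 7 = 2.8 kWh
Off-peak energy = 0.1 kW × 2 h × 7 = 1.4 kWh
Cost = 2.8 × ₹10.3 + 1.4 × ₹8.6 = ₹28.84 + ₹12.04 = ₹40.88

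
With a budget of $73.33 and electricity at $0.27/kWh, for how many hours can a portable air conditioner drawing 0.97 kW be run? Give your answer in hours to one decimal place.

Energy available = $73.33 ÷ $0.27/kWh = 271.5926 kWh
Hours = 271.5926 kWh ÷ 0.97 kW = 280.0 h

280.0 h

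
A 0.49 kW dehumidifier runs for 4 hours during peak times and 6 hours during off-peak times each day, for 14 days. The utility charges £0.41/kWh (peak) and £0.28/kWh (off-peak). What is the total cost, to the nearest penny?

Peak energy = 0.49 kW × 4 h × 14 = 27.44 kWh
Off-peak energy = 0.49 kW × 6 h × 14 = 41.16 kWh
Cost = 27.44 × £0.41 + 41.16 × £0.28 = £11.2504 + £11.5248 = £22.78

£22.78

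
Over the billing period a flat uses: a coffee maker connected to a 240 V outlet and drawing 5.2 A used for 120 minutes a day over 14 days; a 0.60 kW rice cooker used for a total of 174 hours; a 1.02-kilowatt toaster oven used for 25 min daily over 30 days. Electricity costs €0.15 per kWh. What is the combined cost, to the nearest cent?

coffee maker: Power = 5.2 A × 240 V = 1248 W = 1.248 kW
coffee maker: Runtime = 120 min × 14 = 1680 min = 28 h
coffee maker: 1.248 kW × 28 h = 34.944 kWh
rice cooker: 0.6 kW × 174 h = 104.4 kWh
toaster oven: Runtime = 25 min × 30 = 750 min = 12.5 h
toaster oven: 1.02 kW × 12.5 h = 12.75 kWh
Total energy = 152.094 kWh
Cost = 152.094 × €0.15 = €22.81

€22.81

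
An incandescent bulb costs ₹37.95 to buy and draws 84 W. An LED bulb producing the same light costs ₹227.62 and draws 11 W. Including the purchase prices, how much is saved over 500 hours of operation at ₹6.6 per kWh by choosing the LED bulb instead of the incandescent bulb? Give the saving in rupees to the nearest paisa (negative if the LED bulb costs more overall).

incandescent bulb: ₹37.95 + (84/1000) kW × 500 h × ₹6.6 = ₹37.95 + ₹277.2 = ₹315.15
LED bulb: ₹227.62 + (11/1000) kW × 500 h × ₹6.6 = ₹227.62 + ₹36.3 = ₹263.92
Saving = ₹315.15 − ₹263.92 = ₹51.23

₹51.23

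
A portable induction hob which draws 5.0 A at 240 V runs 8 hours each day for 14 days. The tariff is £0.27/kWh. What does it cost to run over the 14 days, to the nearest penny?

£36.29

Power = 5.0 A × 240 V = 1200 W = 1.2 kW
Runtime = 8 h/day × 14 days = 112 h
Energy = 1.2 kW × 112 h = 134.4 kWh
Cost = 134.4 kWh × £0.27/kWh = £36.29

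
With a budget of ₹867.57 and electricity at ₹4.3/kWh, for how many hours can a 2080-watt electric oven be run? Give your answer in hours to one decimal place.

Energy available = ₹867.57 ÷ ₹4.3/kWh = 201.7605 kWh
Hours = 201.7605 kWh ÷ 2.08 kW = 97.0 h

97.0 h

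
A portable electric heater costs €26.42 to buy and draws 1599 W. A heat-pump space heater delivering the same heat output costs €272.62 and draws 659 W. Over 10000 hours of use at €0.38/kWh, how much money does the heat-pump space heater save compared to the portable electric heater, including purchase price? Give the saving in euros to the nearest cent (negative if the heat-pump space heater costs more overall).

portable electric heater: €26.42 + (1599/1000) kW × 10000 h × €0.38 = €26.42 + €6076.2 = €6102.62
heat-pump space heater: €272.62 + (659/1000) kW × 10000 h × €0.38 = €272.62 + €2504.2 = €2776.82
Saving = €6102.62 − €2776.82 = €3325.8

€3325.80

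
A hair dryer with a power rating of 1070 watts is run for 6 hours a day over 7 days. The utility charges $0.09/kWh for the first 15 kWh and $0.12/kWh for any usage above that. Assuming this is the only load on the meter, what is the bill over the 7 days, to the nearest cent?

$4.94

Runtime = 6 h/day × 7 days = 42 h
Energy = 1.07 kW × 42 h = 44.94 kWh
Tier 1 (0–15 kWh): 15 × $0.09 = $1.35
Above 15 kWh: 29.94 × $0.12 = $3.5928
Bill = $4.94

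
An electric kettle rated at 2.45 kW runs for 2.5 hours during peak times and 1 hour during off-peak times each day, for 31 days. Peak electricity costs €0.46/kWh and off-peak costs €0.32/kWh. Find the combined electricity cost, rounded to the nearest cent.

€111.65

Peak energy = 2.45 kW × 2.5 h × 31 = 189.875 kWh
Off-peak energy = 2.45 kW × 1 h × 31 = 75.95 kWh
Cost = 189.875 × €0.46 + 75.95 × €0.32 = €87.3425 + €24.304 = €111.65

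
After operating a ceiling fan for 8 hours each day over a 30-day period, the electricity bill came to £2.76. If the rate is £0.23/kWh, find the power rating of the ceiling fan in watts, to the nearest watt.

Energy = £2.76 ÷ £0.23/kWh = 12 kWh
Runtime = 8 h/day × 30 days = 240 h
Power = 12 kWh ÷ 240 h = 0.05 kW = 50 W

50 W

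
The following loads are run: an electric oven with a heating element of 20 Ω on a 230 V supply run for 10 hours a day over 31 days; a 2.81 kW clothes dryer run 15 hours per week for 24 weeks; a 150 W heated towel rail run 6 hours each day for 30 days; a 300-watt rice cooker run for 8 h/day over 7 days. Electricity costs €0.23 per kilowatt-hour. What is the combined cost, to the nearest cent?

electric oven: Power = V²/R = 230²/20 = 2645 W = 2.645 kW
electric oven: Runtime = 10 h/day × 31 days = 310 h
electric oven: 2.645 kW × 310 h = 819.95 kWh
clothes dryer: Runtime = 15 h/week × 24 weeks = 360 h
clothes dryer: 2.81 kW × 360 h = 1011.6 kWh
heated towel rail: Runtime = 6 h/day × 30 days = 180 h
heated towel rail: 0.15 kW × 180 h = 27 kWh
rice cooker: Runtime = 8 h/day × 7 days = 56 h
rice cooker: 0.3 kW × 56 h = 16.8 kWh
Total energy = 1875.35 kWh
Cost = 1875.35 × €0.23 = €431.33

€431.33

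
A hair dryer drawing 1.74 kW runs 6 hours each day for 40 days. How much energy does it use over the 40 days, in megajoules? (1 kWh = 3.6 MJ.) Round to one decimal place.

1503.4 MJ

Runtime = 6 h/day × 40 days = 240 h
Energy = 1.74 kW × 240 h = 417.6 kWh
= 417.6 × 3.6 MJ = 1503.4 MJ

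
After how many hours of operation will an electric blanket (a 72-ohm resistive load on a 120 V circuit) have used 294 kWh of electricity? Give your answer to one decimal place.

Power = V²/R = 120²/72 = 200 W = 0.2 kW
Hours = 294 kWh ÷ 0.2 kW = 1470.0 h

1470.0 h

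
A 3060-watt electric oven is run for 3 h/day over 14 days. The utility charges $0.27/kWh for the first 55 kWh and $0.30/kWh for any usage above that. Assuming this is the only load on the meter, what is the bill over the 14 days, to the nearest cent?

$36.91

Runtime = 3 h/day × 14 days = 42 h
Energy = 3.06 kW × 42 h = 128.52 kWh
Tier 1 (0–55 kWh): 55 × $0.27 = $14.85
Above 55 kWh: 73.52 × $0.30 = $22.056
Bill = $36.91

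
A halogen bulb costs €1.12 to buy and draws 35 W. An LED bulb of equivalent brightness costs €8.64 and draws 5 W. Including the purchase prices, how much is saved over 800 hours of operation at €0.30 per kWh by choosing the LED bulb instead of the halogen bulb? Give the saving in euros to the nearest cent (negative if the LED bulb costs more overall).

halogen bulb: €1.12 + (35/1000) kW × 800 h × €0.30 = €1.12 + €8.4 = €9.52
LED bulb: €8.64 + (5/1000) kW × 800 h × €0.30 = €8.64 + €1.2 = €9.84
Saving = €9.52 − €9.84 = −€0.32

-€0.32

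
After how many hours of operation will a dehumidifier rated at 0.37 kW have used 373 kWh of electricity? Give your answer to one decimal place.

1008.1 h

Hours = 373 kWh ÷ 0.37 kW = 1008.1 h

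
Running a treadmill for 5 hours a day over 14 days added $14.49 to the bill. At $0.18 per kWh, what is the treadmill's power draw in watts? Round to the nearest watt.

1150 W

Energy = $14.49 ÷ $0.18/kWh = 80.5 kWh
Runtime = 5 h/day × 14 days = 70 h
Power = 80.5 kWh ÷ 70 h = 1.15 kW = 1150 W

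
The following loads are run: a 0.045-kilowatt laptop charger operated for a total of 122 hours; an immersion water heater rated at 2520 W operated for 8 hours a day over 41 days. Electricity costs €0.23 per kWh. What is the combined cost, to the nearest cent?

laptop charger: 0.045 kW × 122 h = 5.49 kWh
immersion water heater: Runtime = 8 h/day × 41 days = 328 h
immersion water heater: 2.52 kW × 328 h = 826.56 kWh
Total energy = 832.05 kWh
Cost = 832.05 × €0.23 = €191.37

€191.37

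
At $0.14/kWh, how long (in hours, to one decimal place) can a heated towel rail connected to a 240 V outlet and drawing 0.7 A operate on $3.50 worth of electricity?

Power = 0.7 A × 240 V = 168 W = 0.168 kW
Energy available = $3.50 ÷ $0.14/kWh = 25 kWh
Hours = 25 kWh ÷ 0.168 kW = 148.8 h

148.8 h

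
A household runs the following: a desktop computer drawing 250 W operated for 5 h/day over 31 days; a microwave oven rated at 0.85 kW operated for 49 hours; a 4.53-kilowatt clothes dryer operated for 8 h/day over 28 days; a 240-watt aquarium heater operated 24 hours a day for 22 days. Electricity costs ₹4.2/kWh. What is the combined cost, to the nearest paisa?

desktop computer: Runtime = 5 h/day × 31 days = 155 h
desktop computer: 0.25 kW × 155 h = 38.75 kWh
microwave oven: 0.85 kW × 49 h = 41.65 kWh
clothes dryer: Runtime = 8 h/day × 28 days = 224 h
clothes dryer: 4.53 kW × 224 h = 1014.72 kWh
aquarium heater: Runtime = 24 h × 22 = 528 h
aquarium heater: 0.24 kW × 528 h = 126.72 kWh
Total energy = 1221.84 kWh
Cost = 1221.84 × ₹4.2 = ₹5131.73

₹5131.73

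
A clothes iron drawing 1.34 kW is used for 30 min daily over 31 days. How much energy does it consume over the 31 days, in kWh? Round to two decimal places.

20.77 kWh

Runtime = 30 min × 31 = 930 min = 15.5 h
Energy = 1.34 kW × 15.5 h = 20.77 kWh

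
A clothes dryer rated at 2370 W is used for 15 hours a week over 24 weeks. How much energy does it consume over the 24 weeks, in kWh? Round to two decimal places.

Runtime = 15 h/week × 24 weeks = 360 h
Energy = 2.37 kW × 360 h = 853.2 kWh

853.20 kWh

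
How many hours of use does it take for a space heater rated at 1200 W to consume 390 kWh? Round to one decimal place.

Hours = 390 kWh ÷ 1.2 kW = 325.0 h

325.0 h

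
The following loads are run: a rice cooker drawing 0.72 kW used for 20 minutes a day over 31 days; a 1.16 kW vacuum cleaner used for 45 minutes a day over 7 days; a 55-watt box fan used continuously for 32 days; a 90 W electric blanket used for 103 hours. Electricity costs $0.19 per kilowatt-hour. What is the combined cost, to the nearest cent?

$12.36

rice cooker: Runtime = 20 min × 31 = 620 min = 10.333333… h
rice cooker: 0.72 kW × 10.333333… h = 7.44 kWh
vacuum cleaner: Runtime = 45 min × 7 = 315 min = 5.25 h
vacuum cleaner: 1.16 kW × 5.25 h = 6.09 kWh
box fan: Runtime = 24 h × 32 = 768 h
box fan: 0.055 kW × 768 h = 42.24 kWh
electric blanket: 0.09 kW × 103 h = 9.27 kWh
Total energy = 65.04 kWh
Cost = 65.04 × $0.19 = $12.36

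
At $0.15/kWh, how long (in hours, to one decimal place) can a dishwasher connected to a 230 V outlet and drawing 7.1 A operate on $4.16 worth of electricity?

Power = 7.1 A × 230 V = 1633 W = 1.633 kW
Energy available = $4.16 ÷ $0.15/kWh = 27.7333 kWh
Hours = 27.7333 kWh ÷ 1.633 kW = 17.0 h

17.0 h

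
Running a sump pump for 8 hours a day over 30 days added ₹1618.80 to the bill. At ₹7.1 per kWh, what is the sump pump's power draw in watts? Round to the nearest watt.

Energy = ₹1618.80 ÷ ₹7.1/kWh = 228 kWh
Runtime = 8 h/day × 30 days = 240 h
Power = 228 kWh ÷ 240 h = 0.95 kW = 950 W

950 W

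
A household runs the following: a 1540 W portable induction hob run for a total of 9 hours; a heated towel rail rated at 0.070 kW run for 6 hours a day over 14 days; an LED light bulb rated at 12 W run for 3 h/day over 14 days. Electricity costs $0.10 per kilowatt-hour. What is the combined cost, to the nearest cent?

$2.02

portable induction hob: 1.54 kW × 9 h = 13.86 kWh
heated towel rail: Runtime = 6 h/day × 14 days = 84 h
heated towel rail: 0.07 kW × 84 h = 5.88 kWh
LED light bulb: Runtime = 3 h/day × 14 days = 42 h
LED light bulb: 0.012 kW × 42 h = 0.504 kWh
Total energy = 20.244 kWh
Cost = 20.244 × $0.10 = $2.02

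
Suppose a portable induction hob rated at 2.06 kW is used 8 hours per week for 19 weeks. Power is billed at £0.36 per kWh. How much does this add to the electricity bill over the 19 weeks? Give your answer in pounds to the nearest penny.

£112.72

Runtime = 8 h/week × 19 weeks = 152 h
Energy = 2.06 kW × 152 h = 313.12 kWh
Cost = 313.12 kWh × £0.36/kWh = £112.72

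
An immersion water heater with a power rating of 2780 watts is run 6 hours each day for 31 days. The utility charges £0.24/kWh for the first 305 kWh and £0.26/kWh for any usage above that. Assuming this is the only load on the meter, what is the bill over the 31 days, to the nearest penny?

£128.34

Runtime = 6 h/day × 31 days = 186 h
Energy = 2.78 kW × 186 h = 517.08 kWh
Tier 1 (0–305 kWh): 305 × £0.24 = £73.2
Above 305 kWh: 212.08 × £0.26 = £55.1408
Bill = £128.34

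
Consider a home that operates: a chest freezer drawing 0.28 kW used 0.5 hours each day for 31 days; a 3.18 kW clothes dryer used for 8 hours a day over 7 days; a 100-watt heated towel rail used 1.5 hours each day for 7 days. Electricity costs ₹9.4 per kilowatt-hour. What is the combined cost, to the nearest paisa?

₹1724.62

chest freezer: Runtime = 0.5 h/day × 31 days = 15.5 h
chest freezer: 0.28 kW × 15.5 h = 4.34 kWh
clothes dryer: Runtime = 8 h/day × 7 days = 56 h
clothes dryer: 3.18 kW × 56 h = 178.08 kWh
heated towel rail: Runtime = 1.5 h/day × 7 days = 10.5 h
heated towel rail: 0.1 kW × 10.5 h = 1.05 kWh
Total energy = 183.47 kWh
Cost = 183.47 × ₹9.4 = ₹1724.62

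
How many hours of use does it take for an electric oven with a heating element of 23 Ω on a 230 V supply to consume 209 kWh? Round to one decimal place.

90.9 h

Power = V²/R = 230²/23 = 2300 W = 2.3 kW
Hours = 209 kWh ÷ 2.3 kW = 90.9 h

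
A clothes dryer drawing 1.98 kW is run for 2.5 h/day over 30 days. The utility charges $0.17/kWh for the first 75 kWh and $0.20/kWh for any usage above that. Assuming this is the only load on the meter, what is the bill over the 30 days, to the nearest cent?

$27.45

Runtime = 2.5 h/day × 30 days = 75 h
Energy = 1.98 kW × 75 h = 148.5 kWh
Tier 1 (0–75 kWh): 75 × $0.17 = $12.75
Above 75 kWh: 73.5 × $0.20 = $14.7
Bill = $27.45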